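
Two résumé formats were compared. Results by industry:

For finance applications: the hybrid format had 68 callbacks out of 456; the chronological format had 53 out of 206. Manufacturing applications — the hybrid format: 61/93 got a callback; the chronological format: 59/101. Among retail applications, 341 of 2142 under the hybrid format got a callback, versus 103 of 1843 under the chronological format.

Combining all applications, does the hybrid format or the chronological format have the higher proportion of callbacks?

the hybrid format

Finance: the hybrid format 68/456 = 14.9%, the chronological format 53/206 = 25.7% → the chronological format
Manufacturing: the hybrid format 61/93 = 65.6%, the chronological format 59/101 = 58.4% → the hybrid format
Retail: the hybrid format 341/2142 = 15.9%, the chronological format 103/1843 = 5.6% → the hybrid format
Overall: the hybrid format 470/2691 = 17.5%, the chronological format 215/2150 = 10.0% → the hybrid format
(Neither sweeps every industry group, but the hybrid format has the higher pooled rate.)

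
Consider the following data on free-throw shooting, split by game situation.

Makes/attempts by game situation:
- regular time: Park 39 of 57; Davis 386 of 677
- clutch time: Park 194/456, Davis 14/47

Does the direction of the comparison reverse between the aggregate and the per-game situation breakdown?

Yes

Regular time: Park 39/57 = 68.4%, Davis 386/677 = 57.0% → Park
Clutch time: Park 194/456 = 42.5%, Davis 14/47 = 29.8% → Park
Overall: Park 233/513 = 45.4%, Davis 400/724 = 55.2% → Davis
Park wins each game group but Davis wins overall — the comparison reverses. Park's attempts skew toward clutch time, which has a lower base rate.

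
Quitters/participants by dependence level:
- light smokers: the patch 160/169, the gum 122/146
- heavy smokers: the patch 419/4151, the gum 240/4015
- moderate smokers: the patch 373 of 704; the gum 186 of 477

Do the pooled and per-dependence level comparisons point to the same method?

Light smokers: the patch 160/169 = 94.7%, the gum 122/146 = 83.6% → the patch
Heavy smokers: the patch 419/4151 = 10.1%, the gum 240/4015 = 6.0% → the patch
Moderate smokers: the patch 373/704 = 53.0%, the gum 186/477 = 39.0% → the patch
Overall: the patch 952/5024 = 18.9%, the gum 548/4638 = 11.8% → the patch
The patch wins overall and in every dependence group — no reversal.

Yes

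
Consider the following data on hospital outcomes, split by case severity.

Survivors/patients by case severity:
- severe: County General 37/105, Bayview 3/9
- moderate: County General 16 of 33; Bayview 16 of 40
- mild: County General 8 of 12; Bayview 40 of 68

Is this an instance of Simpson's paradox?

Yes

Severe: County General 37/105 = 35.2%, Bayview 3/9 = 33.3% → County General
Moderate: County General 16/33 = 48.5%, Bayview 16/40 = 40.0% → County General
Mild: County General 8/12 = 66.7%, Bayview 40/68 = 58.8% → County General
Overall: County General 61/150 = 40.7%, Bayview 59/117 = 50.4% → Bayview
County General wins each case group but Bayview wins overall — the comparison reverses. County General's patients skew toward severe, which has a lower base rate.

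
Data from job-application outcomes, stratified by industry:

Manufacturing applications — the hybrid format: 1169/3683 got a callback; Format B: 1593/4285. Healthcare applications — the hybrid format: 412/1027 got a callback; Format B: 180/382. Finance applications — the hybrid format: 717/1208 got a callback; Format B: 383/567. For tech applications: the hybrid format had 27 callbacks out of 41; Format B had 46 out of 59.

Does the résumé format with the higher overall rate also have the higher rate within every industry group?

Yes

Manufacturing: the hybrid format 1169/3683 = 31.7%, Format B 1593/4285 = 37.2% → Format B
Healthcare: the hybrid format 412/1027 = 40.1%, Format B 180/382 = 47.1% → Format B
Finance: the hybrid format 717/1208 = 59.4%, Format B 383/567 = 67.5% → Format B
Tech: the hybrid format 27/41 = 65.9%, Format B 46/59 = 78.0% → Format B
Overall: the hybrid format 2325/5959 = 39.0%, Format B 2202/5293 = 41.6% → Format B
Format B wins overall and in every industry group — no reversal.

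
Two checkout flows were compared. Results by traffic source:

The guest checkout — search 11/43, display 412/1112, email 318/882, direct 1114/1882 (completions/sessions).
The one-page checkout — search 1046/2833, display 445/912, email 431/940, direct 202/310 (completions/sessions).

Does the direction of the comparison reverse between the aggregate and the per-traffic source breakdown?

Search: the guest checkout 11/43 = 25.6%, the one-page checkout 1046/2833 = 36.9% → the one-page checkout
Display: the guest checkout 412/1112 = 37.1%, the one-page checkout 445/912 = 48.8% → the one-page checkout
Email: the guest checkout 318/882 = 36.1%, the one-page checkout 431/940 = 45.9% → the one-page checkout
Direct: the guest checkout 1114/1882 = 59.2%, the one-page checkout 202/310 = 65.2% → the one-page checkout
Overall: the guest checkout 1855/3919 = 47.3%, the one-page checkout 2124/4995 = 42.5% → the guest checkout
The one-page checkout wins each traffic group but the guest checkout wins overall — the comparison reverses. The one-page checkout's sessions skew toward search, which has a lower base rate.

Yes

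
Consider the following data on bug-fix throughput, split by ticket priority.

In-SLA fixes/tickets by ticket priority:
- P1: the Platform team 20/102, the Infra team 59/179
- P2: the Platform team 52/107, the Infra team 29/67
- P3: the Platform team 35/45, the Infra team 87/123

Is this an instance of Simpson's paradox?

No

P1: the Platform team 20/102 = 19.6%, the Infra team 59/179 = 33.0% → the Infra team
P2: the Platform team 52/107 = 48.6%, the Infra team 29/67 = 43.3% → the Platform team
P3: the Platform team 35/45 = 77.8%, the Infra team 87/123 = 70.7% → the Platform team
Overall: the Platform team 107/254 = 42.1%, the Infra team 175/369 = 47.4% → the Infra team
Neither sweeps: the Platform team wins 2 of 3 groups, the Infra team wins 1. The Infra team wins overall but not every group — no Simpson reversal.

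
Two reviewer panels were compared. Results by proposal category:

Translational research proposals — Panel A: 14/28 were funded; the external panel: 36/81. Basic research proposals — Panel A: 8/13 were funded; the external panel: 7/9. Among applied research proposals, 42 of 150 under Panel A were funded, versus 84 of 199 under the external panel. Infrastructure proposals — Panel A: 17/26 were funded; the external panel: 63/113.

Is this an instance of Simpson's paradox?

No

Translational research: Panel A 14/28 = 50.0%, the external panel 36/81 = 44.4% → Panel A
Basic research: Panel A 8/13 = 61.5%, the external panel 7/9 = 77.8% → the external panel
Applied research: Panel A 42/150 = 28.0%, the external panel 84/199 = 42.2% → the external panel
Infrastructure: Panel A 17/26 = 65.4%, the external panel 63/113 = 55.8% → Panel A
Overall: Panel A 81/217 = 37.3%, the external panel 190/402 = 47.3% → the external panel
Neither sweeps: Panel A wins 2 of 4 groups, the external panel wins 2. The external panel wins overall but not every group — no Simpson reversal.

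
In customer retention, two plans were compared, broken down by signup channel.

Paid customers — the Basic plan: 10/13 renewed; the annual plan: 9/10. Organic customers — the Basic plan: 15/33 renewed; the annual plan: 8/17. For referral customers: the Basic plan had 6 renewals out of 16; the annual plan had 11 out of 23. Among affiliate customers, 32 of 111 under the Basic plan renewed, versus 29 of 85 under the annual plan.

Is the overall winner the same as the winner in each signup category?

Paid: the Basic plan 10/13 = 76.9%, the annual plan 9/10 = 90.0% → the annual plan
Organic: the Basic plan 15/33 = 45.5%, the annual plan 8/17 = 47.1% → the annual plan
Referral: the Basic plan 6/16 = 37.5%, the annual plan 11/23 = 47.8% → the annual plan
Affiliate: the Basic plan 32/111 = 28.8%, the annual plan 29/85 = 34.1% → the annual plan
Overall: the Basic plan 63/173 = 36.4%, the annual plan 57/135 = 42.2% → the annual plan
The annual plan wins overall and in every signup group — no reversal.

Yes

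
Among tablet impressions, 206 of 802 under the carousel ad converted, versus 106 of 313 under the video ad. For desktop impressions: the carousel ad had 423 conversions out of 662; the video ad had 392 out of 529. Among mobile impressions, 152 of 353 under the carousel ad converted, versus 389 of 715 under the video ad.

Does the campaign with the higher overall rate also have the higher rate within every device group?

Tablet: the carousel ad 206/802 = 25.7%, the video ad 106/313 = 33.9% → the video ad
Desktop: the carousel ad 423/662 = 63.9%, the video ad 392/529 = 74.1% → the video ad
Mobile: the carousel ad 152/353 = 43.1%, the video ad 389/715 = 54.4% → the video ad
Overall: the carousel ad 781/1817 = 43.0%, the video ad 887/1557 = 57.0% → the video ad
The video ad wins overall and in every device group — no reversal.

Yes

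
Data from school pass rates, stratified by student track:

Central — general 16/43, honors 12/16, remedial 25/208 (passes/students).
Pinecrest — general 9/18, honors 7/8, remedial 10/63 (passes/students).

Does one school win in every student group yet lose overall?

No

General: Central 16/43 = 37.2%, Pinecrest 9/18 = 50.0% → Pinecrest
Honors: Central 12/16 = 75.0%, Pinecrest 7/8 = 87.5% → Pinecrest
Remedial: Central 25/208 = 12.0%, Pinecrest 10/63 = 15.9% → Pinecrest
Overall: Central 53/267 = 19.9%, Pinecrest 26/89 = 29.2% → Pinecrest
Pinecrest wins overall and in every student group — no reversal.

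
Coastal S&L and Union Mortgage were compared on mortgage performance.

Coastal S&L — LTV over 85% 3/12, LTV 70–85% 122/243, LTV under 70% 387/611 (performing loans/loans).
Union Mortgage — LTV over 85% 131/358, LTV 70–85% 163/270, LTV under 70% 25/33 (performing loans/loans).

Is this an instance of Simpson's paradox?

Yes

LTV over 85%: Coastal S&L 3/12 = 25.0%, Union Mortgage 131/358 = 36.6% → Union Mortgage
LTV 70–85%: Coastal S&L 122/243 = 50.2%, Union Mortgage 163/270 = 60.4% → Union Mortgage
LTV under 70%: Coastal S&L 387/611 = 63.3%, Union Mortgage 25/33 = 75.8% → Union Mortgage
Overall: Coastal S&L 512/866 = 59.1%, Union Mortgage 319/661 = 48.3% → Coastal S&L
Union Mortgage wins each loan-to-value group but Coastal S&L wins overall — the comparison reverses. Union Mortgage's loans skew toward LTV over 85%, which has a lower base rate.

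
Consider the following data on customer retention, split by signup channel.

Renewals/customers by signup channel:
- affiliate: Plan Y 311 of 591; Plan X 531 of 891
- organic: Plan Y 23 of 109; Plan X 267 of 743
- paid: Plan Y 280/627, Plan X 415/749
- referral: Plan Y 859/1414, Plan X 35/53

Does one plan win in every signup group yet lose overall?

Yes

Affiliate: Plan Y 311/591 = 52.6%, Plan X 531/891 = 59.6% → Plan X
Organic: Plan Y 23/109 = 21.1%, Plan X 267/743 = 35.9% → Plan X
Paid: Plan Y 280/627 = 44.7%, Plan X 415/749 = 55.4% → Plan X
Referral: Plan Y 859/1414 = 60.7%, Plan X 35/53 = 66.0% → Plan X
Overall: Plan Y 1473/2741 = 53.7%, Plan X 1248/2436 = 51.2% → Plan Y
Plan X wins each signup group but Plan Y wins overall — the comparison reverses. Plan X's customers skew toward organic, which has a lower base rate.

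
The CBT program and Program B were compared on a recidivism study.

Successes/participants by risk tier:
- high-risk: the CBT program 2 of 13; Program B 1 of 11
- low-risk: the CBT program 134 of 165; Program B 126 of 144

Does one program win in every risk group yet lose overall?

High-risk: the CBT program 2/13 = 15.4%, Program B 1/11 = 9.1% → the CBT program
Low-risk: the CBT program 134/165 = 81.2%, Program B 126/144 = 87.5% → Program B
Overall: the CBT program 136/178 = 76.4%, Program B 127/155 = 81.9% → Program B
Neither sweeps: the CBT program wins 1 of 2 groups, Program B wins 1. Program B wins overall but not every group — no Simpson reversal.

No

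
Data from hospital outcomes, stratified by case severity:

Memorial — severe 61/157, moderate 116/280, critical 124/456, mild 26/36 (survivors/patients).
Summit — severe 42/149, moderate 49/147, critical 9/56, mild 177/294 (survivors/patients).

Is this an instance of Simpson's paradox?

Yes

Severe: Memorial 61/157 = 38.9%, Summit 42/149 = 28.2% → Memorial
Moderate: Memorial 116/280 = 41.4%, Summit 49/147 = 33.3% → Memorial
Critical: Memorial 124/456 = 27.2%, Summit 9/56 = 16.1% → Memorial
Mild: Memorial 26/36 = 72.2%, Summit 177/294 = 60.2% → Memorial
Overall: Memorial 327/929 = 35.2%, Summit 277/646 = 42.9% → Summit
Memorial wins each case group but Summit wins overall — the comparison reverses. Memorial's patients skew toward critical, which has a lower base rate.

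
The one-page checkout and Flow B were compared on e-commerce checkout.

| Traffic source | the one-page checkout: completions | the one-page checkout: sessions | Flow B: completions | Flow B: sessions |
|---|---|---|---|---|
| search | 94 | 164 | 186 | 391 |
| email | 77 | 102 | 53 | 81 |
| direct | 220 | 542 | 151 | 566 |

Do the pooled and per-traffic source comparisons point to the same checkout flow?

Yes

Search: the one-page checkout 94/164 = 57.3%, Flow B 186/391 = 47.6% → the one-page checkout
Email: the one-page checkout 77/102 = 75.5%, Flow B 53/81 = 65.4% → the one-page checkout
Direct: the one-page checkout 220/542 = 40.6%, Flow B 151/566 = 26.7% → the one-page checkout
Overall: the one-page checkout 391/808 = 48.4%, Flow B 390/1038 = 37.6% → the one-page checkout
The one-page checkout wins overall and in every traffic group — no reversal.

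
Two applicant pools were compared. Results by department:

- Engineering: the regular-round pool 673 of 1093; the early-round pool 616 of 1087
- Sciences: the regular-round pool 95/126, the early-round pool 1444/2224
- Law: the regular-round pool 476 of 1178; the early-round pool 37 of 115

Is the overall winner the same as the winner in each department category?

Engineering: the regular-round pool 673/1093 = 61.6%, the early-round pool 616/1087 = 56.7% → the regular-round pool
Sciences: the regular-round pool 95/126 = 75.4%, the early-round pool 1444/2224 = 64.9% → the regular-round pool
Law: the regular-round pool 476/1178 = 40.4%, the early-round pool 37/115 = 32.2% → the regular-round pool
Overall: the regular-round pool 1244/2397 = 51.9%, the early-round pool 2097/3426 = 61.2% → the early-round pool
The regular-round pool wins each department group but the early-round pool wins overall — the comparison reverses. The regular-round pool's applicants skew toward Law, which has a lower base rate.

No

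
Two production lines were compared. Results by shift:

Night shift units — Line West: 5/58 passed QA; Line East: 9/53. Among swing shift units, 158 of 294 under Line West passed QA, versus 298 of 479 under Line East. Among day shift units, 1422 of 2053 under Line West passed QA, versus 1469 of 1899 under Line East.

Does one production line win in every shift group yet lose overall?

Night shift: Line West 5/58 = 8.6%, Line East 9/53 = 17.0% → Line East
Swing shift: Line West 158/294 = 53.7%, Line East 298/479 = 62.2% → Line East
Day shift: Line West 1422/2053 = 69.3%, Line East 1469/1899 = 77.4% → Line East
Overall: Line West 1585/2405 = 65.9%, Line East 1776/2431 = 73.1% → Line East
Line East wins overall and in every shift group — no reversal.

No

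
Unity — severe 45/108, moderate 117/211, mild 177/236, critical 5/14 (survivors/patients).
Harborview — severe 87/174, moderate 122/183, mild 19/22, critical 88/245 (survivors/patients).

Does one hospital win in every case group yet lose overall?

Yes

Severe: Unity 45/108 = 41.7%, Harborview 87/174 = 50.0% → Harborview
Moderate: Unity 117/211 = 55.5%, Harborview 122/183 = 66.7% → Harborview
Mild: Unity 177/236 = 75.0%, Harborview 19/22 = 86.4% → Harborview
Critical: Unity 5/14 = 35.7%, Harborview 88/245 = 35.9% → Harborview
Overall: Unity 344/569 = 60.5%, Harborview 316/624 = 50.6% → Unity
Harborview wins each case group but Unity wins overall — the comparison reverses. Harborview's patients skew toward critical, which has a lower base rate.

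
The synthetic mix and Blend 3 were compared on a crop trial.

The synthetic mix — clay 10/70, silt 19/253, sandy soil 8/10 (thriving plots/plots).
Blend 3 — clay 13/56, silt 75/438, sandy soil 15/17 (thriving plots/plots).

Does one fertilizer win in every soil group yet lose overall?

Clay: the synthetic mix 10/70 = 14.3%, Blend 3 13/56 = 23.2% → Blend 3
Silt: the synthetic mix 19/253 = 7.5%, Blend 3 75/438 = 17.1% → Blend 3
Sandy soil: the synthetic mix 8/10 = 80.0%, Blend 3 15/17 = 88.2% → Blend 3
Overall: the synthetic mix 37/333 = 11.1%, Blend 3 103/511 = 20.2% → Blend 3
Blend 3 wins overall and in every soil group — no reversal.

No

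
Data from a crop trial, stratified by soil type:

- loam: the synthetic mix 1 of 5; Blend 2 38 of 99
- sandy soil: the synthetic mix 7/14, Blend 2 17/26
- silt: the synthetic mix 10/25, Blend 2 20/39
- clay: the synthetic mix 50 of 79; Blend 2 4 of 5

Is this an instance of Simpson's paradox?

Loam: the synthetic mix 1/5 = 20.0%, Blend 2 38/99 = 38.4% → Blend 2
Sandy soil: the synthetic mix 7/14 = 50.0%, Blend 2 17/26 = 65.4% → Blend 2
Silt: the synthetic mix 10/25 = 40.0%, Blend 2 20/39 = 51.3% → Blend 2
Clay: the synthetic mix 50/79 = 63.3%, Blend 2 4/5 = 80.0% → Blend 2
Overall: the synthetic mix 68/123 = 55.3%, Blend 2 79/169 = 46.7% → the synthetic mix
Blend 2 wins each soil group but the synthetic mix wins overall — the comparison reverses. Blend 2's plots skew toward loam, which has a lower base rate.

Yes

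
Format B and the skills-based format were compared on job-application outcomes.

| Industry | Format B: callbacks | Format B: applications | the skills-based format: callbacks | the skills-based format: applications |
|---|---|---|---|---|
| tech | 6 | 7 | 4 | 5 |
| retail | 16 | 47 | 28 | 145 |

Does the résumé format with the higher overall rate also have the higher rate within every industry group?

Tech: Format B 6/7 = 85.7%, the skills-based format 4/5 = 80.0% → Format B
Retail: Format B 16/47 = 34.0%, the skills-based format 28/145 = 19.3% → Format B
Overall: Format B 22/54 = 40.7%, the skills-based format 32/150 = 21.3% → Format B
Format B wins overall and in every industry group — no reversal.

Yes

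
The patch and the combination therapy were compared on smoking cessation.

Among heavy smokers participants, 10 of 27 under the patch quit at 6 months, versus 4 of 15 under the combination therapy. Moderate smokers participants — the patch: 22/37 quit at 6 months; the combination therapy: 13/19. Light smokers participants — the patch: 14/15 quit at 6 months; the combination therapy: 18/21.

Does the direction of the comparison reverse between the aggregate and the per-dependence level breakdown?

No

Heavy smokers: the patch 10/27 = 37.0%, the combination therapy 4/15 = 26.7% → the patch
Moderate smokers: the patch 22/37 = 59.5%, the combination therapy 13/19 = 68.4% → the combination therapy
Light smokers: the patch 14/15 = 93.3%, the combination therapy 18/21 = 85.7% → the patch
Overall: the patch 46/79 = 58.2%, the combination therapy 35/55 = 63.6% → the combination therapy
Neither sweeps: the patch wins 2 of 3 groups, the combination therapy wins 1. The combination therapy wins overall but not every group — no Simpson reversal.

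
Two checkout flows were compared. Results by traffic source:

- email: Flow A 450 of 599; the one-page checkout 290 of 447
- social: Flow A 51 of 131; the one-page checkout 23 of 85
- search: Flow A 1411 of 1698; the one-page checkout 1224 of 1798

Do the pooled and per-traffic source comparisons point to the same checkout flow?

Email: Flow A 450/599 = 75.1%, the one-page checkout 290/447 = 64.9% → Flow A
Social: Flow A 51/131 = 38.9%, the one-page checkout 23/85 = 27.1% → Flow A
Search: Flow A 1411/1698 = 83.1%, the one-page checkout 1224/1798 = 68.1% → Flow A
Overall: Flow A 1912/2428 = 78.7%, the one-page checkout 1537/2330 = 66.0% → Flow A
Flow A wins overall and in every traffic group — no reversal.

Yes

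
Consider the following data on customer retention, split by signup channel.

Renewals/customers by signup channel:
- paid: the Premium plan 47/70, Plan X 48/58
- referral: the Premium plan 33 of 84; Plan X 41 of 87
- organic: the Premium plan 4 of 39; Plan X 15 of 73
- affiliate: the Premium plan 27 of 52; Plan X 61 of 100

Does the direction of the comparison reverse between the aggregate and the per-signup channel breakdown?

No

Paid: the Premium plan 47/70 = 67.1%, Plan X 48/58 = 82.8% → Plan X
Referral: the Premium plan 33/84 = 39.3%, Plan X 41/87 = 47.1% → Plan X
Organic: the Premium plan 4/39 = 10.3%, Plan X 15/73 = 20.5% → Plan X
Affiliate: the Premium plan 27/52 = 51.9%, Plan X 61/100 = 61.0% → Plan X
Overall: the Premium plan 111/245 = 45.3%, Plan X 165/318 = 51.9% → Plan X
Plan X wins overall and in every signup group — no reversal.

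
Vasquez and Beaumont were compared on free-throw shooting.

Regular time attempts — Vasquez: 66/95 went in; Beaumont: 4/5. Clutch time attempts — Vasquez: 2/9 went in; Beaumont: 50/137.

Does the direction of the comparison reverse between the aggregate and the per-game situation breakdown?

Regular time: Vasquez 66/95 = 69.5%, Beaumont 4/5 = 80.0% → Beaumont
Clutch time: Vasquez 2/9 = 22.2%, Beaumont 50/137 = 36.5% → Beaumont
Overall: Vasquez 68/104 = 65.4%, Beaumont 54/142 = 38.0% → Vasquez
Beaumont wins each game group but Vasquez wins overall — the comparison reverses. Beaumont's attempts skew toward clutch time, which has a lower base rate.

Yes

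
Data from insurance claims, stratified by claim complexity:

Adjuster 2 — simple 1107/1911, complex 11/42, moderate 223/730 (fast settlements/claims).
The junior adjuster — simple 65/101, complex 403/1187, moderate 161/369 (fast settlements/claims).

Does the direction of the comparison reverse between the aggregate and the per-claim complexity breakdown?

Simple: Adjuster 2 1107/1911 = 57.9%, the junior adjuster 65/101 = 64.4% → the junior adjuster
Complex: Adjuster 2 11/42 = 26.2%, the junior adjuster 403/1187 = 34.0% → the junior adjuster
Moderate: Adjuster 2 223/730 = 30.5%, the junior adjuster 161/369 = 43.6% → the junior adjuster
Overall: Adjuster 2 1341/2683 = 50.0%, the junior adjuster 629/1657 = 38.0% → Adjuster 2
The junior adjuster wins each claim group but Adjuster 2 wins overall — the comparison reverses. The junior adjuster's claims skew toward complex, which has a lower base rate.

Yes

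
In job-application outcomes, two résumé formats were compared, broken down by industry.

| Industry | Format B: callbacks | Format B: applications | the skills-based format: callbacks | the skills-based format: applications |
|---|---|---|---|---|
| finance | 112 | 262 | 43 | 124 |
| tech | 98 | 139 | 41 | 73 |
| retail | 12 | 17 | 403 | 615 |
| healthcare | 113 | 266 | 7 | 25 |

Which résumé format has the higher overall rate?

the skills-based format

Finance: Format B 112/262 = 42.7%, the skills-based format 43/124 = 34.7% → Format B
Tech: Format B 98/139 = 70.5%, the skills-based format 41/73 = 56.2% → Format B
Retail: Format B 12/17 = 70.6%, the skills-based format 403/615 = 65.5% → Format B
Healthcare: Format B 113/266 = 42.5%, the skills-based format 7/25 = 28.0% → Format B
Overall: Format B 335/684 = 49.0%, the skills-based format 494/837 = 59.0% → the skills-based format
(Format B wins every industry group but the skills-based format wins overall — Format B's applications skew toward the low-rate healthcare group.)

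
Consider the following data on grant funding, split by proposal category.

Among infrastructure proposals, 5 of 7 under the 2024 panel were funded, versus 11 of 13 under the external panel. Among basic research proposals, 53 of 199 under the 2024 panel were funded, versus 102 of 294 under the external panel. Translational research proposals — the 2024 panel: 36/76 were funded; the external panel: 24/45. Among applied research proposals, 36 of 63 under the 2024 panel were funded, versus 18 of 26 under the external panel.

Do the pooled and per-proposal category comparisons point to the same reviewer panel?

Yes

Infrastructure: the 2024 panel 5/7 = 71.4%, the external panel 11/13 = 84.6% → the external panel
Basic research: the 2024 panel 53/199 = 26.6%, the external panel 102/294 = 34.7% → the external panel
Translational research: the 2024 panel 36/76 = 47.4%, the external panel 24/45 = 53.3% → the external panel
Applied research: the 2024 panel 36/63 = 57.1%, the external panel 18/26 = 69.2% → the external panel
Overall: the 2024 panel 130/345 = 37.7%, the external panel 155/378 = 41.0% → the external panel
The external panel wins overall and in every proposal group — no reversal.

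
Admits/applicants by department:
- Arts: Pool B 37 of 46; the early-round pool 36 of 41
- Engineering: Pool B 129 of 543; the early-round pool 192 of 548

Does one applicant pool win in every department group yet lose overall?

No

Arts: Pool B 37/46 = 80.4%, the early-round pool 36/41 = 87.8% → the early-round pool
Engineering: Pool B 129/543 = 23.8%, the early-round pool 192/548 = 35.0% → the early-round pool
Overall: Pool B 166/589 = 28.2%, the early-round pool 228/589 = 38.7% → the early-round pool
The early-round pool wins overall and in every department group — no reversal.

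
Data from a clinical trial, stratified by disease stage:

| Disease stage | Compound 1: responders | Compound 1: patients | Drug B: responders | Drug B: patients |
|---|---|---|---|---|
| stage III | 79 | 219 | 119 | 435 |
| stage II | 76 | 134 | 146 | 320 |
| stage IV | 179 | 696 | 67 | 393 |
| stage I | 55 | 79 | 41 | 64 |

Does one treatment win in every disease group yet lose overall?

No

Stage III: Compound 1 79/219 = 36.1%, Drug B 119/435 = 27.4% → Compound 1
Stage II: Compound 1 76/134 = 56.7%, Drug B 146/320 = 45.6% → Compound 1
Stage IV: Compound 1 179/696 = 25.7%, Drug B 67/393 = 17.0% → Compound 1
Stage I: Compound 1 55/79 = 69.6%, Drug B 41/64 = 64.1% → Compound 1
Overall: Compound 1 389/1128 = 34.5%, Drug B 373/1212 = 30.8% → Compound 1
Compound 1 wins overall and in every disease group — no reversal.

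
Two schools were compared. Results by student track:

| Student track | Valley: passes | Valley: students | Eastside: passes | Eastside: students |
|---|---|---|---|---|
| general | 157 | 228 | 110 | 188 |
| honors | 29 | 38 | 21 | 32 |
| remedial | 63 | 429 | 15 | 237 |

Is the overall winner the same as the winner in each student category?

Yes

General: Valley 157/228 = 68.9%, Eastside 110/188 = 58.5% → Valley
Honors: Valley 29/38 = 76.3%, Eastside 21/32 = 65.6% → Valley
Remedial: Valley 63/429 = 14.7%, Eastside 15/237 = 6.3% → Valley
Overall: Valley 249/695 = 35.8%, Eastside 146/457 = 31.9% → Valley
Valley wins overall and in every student group — no reversal.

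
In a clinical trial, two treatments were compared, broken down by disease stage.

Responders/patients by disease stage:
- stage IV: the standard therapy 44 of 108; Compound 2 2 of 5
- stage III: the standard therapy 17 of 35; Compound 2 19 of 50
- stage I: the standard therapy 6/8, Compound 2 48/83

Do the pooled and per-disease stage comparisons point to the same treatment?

Stage IV: the standard therapy 44/108 = 40.7%, Compound 2 2/5 = 40.0% → the standard therapy
Stage III: the standard therapy 17/35 = 48.6%, Compound 2 19/50 = 38.0% → the standard therapy
Stage I: the standard therapy 6/8 = 75.0%, Compound 2 48/83 = 57.8% → the standard therapy
Overall: the standard therapy 67/151 = 44.4%, Compound 2 69/138 = 50.0% → Compound 2
The standard therapy wins each disease group but Compound 2 wins overall — the comparison reverses. The standard therapy's patients skew toward stage IV, which has a lower base rate.

No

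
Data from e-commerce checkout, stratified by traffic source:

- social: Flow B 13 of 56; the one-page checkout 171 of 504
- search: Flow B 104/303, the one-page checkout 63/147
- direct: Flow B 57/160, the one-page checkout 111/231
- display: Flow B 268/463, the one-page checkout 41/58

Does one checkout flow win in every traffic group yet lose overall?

Yes

Social: Flow B 13/56 = 23.2%, the one-page checkout 171/504 = 33.9% → the one-page checkout
Search: Flow B 104/303 = 34.3%, the one-page checkout 63/147 = 42.9% → the one-page checkout
Direct: Flow B 57/160 = 35.6%, the one-page checkout 111/231 = 48.1% → the one-page checkout
Display: Flow B 268/463 = 57.9%, the one-page checkout 41/58 = 70.7% → the one-page checkout
Overall: Flow B 442/982 = 45.0%, the one-page checkout 386/940 = 41.1% → Flow B
The one-page checkout wins each traffic group but Flow B wins overall — the comparison reverses. The one-page checkout's sessions skew toward social, which has a lower base rate.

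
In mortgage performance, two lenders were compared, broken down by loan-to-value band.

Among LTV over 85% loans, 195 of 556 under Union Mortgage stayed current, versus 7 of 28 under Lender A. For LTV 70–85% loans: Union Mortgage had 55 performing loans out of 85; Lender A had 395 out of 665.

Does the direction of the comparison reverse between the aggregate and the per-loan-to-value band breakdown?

Yes

LTV over 85%: Union Mortgage 195/556 = 35.1%, Lender A 7/28 = 25.0% → Union Mortgage
LTV 70–85%: Union Mortgage 55/85 = 64.7%, Lender A 395/665 = 59.4% → Union Mortgage
Overall: Union Mortgage 250/641 = 39.0%, Lender A 402/693 = 58.0% → Lender A
Union Mortgage wins each loan-to-value group but Lender A wins overall — the comparison reverses. Union Mortgage's loans skew toward LTV over 85%, which has a lower base rate.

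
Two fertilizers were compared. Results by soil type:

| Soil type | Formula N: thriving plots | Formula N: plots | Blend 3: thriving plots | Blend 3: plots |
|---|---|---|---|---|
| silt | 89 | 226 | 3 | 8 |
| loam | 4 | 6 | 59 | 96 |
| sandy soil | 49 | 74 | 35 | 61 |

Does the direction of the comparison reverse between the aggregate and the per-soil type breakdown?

Silt: Formula N 89/226 = 39.4%, Blend 3 3/8 = 37.5% → Formula N
Loam: Formula N 4/6 = 66.7%, Blend 3 59/96 = 61.5% → Formula N
Sandy soil: Formula N 49/74 = 66.2%, Blend 3 35/61 = 57.4% → Formula N
Overall: Formula N 142/306 = 46.4%, Blend 3 97/165 = 58.8% → Blend 3
Formula N wins each soil group but Blend 3 wins overall — the comparison reverses. Formula N's plots skew toward silt, which has a lower base rate.

Yes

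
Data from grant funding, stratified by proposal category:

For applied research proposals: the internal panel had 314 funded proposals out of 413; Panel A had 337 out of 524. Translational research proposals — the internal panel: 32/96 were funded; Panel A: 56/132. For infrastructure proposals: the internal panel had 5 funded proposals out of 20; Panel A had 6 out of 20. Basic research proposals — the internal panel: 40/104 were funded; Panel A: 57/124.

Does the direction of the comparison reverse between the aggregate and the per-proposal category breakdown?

Applied research: the internal panel 314/413 = 76.0%, Panel A 337/524 = 64.3% → the internal panel
Translational research: the internal panel 32/96 = 33.3%, Panel A 56/132 = 42.4% → Panel A
Infrastructure: the internal panel 5/20 = 25.0%, Panel A 6/20 = 30.0% → Panel A
Basic research: the internal panel 40/104 = 38.5%, Panel A 57/124 = 46.0% → Panel A
Overall: the internal panel 391/633 = 61.8%, Panel A 456/800 = 57.0% → the internal panel
Neither sweeps: the internal panel wins 1 of 4 groups, Panel A wins 3. The internal panel wins overall but not every group — no Simpson reversal.

No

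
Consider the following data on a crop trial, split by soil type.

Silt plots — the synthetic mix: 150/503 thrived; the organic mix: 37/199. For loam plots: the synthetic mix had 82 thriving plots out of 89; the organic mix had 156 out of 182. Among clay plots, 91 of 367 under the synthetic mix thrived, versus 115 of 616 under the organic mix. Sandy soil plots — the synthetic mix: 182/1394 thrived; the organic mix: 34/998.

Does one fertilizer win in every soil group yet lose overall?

No

Silt: the synthetic mix 150/503 = 29.8%, the organic mix 37/199 = 18.6% → the synthetic mix
Loam: the synthetic mix 82/89 = 92.1%, the organic mix 156/182 = 85.7% → the synthetic mix
Clay: the synthetic mix 91/367 = 24.8%, the organic mix 115/616 = 18.7% → the synthetic mix
Sandy soil: the synthetic mix 182/1394 = 13.1%, the organic mix 34/998 = 3.4% → the synthetic mix
Overall: the synthetic mix 505/2353 = 21.5%, the organic mix 342/1995 = 17.1% → the synthetic mix
The synthetic mix wins overall and in every soil group — no reversal.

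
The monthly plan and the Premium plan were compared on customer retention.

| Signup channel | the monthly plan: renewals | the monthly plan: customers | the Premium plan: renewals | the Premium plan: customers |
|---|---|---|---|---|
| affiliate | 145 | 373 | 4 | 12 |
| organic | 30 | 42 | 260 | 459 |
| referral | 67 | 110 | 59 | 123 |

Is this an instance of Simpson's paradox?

Yes

Affiliate: the monthly plan 145/373 = 38.9%, the Premium plan 4/12 = 33.3% → the monthly plan
Organic: the monthly plan 30/42 = 71.4%, the Premium plan 260/459 = 56.6% → the monthly plan
Referral: the monthly plan 67/110 = 60.9%, the Premium plan 59/123 = 48.0% → the monthly plan
Overall: the monthly plan 242/525 = 46.1%, the Premium plan 323/594 = 54.4% → the Premium plan
The monthly plan wins each signup group but the Premium plan wins overall — the comparison reverses. The monthly plan's customers skew toward affiliate, which has a lower base rate.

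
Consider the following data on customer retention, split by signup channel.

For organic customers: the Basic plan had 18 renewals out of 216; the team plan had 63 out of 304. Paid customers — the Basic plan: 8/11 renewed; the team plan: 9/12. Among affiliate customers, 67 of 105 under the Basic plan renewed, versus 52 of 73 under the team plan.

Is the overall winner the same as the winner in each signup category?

Yes

Organic: the Basic plan 18/216 = 8.3%, the team plan 63/304 = 20.7% → the team plan
Paid: the Basic plan 8/11 = 72.7%, the team plan 9/12 = 75.0% → the team plan
Affiliate: the Basic plan 67/105 = 63.8%, the team plan 52/73 = 71.2% → the team plan
Overall: the Basic plan 93/332 = 28.0%, the team plan 124/389 = 31.9% → the team plan
The team plan wins overall and in every signup group — no reversal.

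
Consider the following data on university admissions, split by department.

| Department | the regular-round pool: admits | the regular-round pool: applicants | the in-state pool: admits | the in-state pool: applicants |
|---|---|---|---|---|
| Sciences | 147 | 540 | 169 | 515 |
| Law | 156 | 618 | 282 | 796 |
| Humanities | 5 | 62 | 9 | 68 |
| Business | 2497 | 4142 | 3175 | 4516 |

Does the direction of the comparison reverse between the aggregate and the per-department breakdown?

No

Sciences: the regular-round pool 147/540 = 27.2%, the in-state pool 169/515 = 32.8% → the in-state pool
Law: the regular-round pool 156/618 = 25.2%, the in-state pool 282/796 = 35.4% → the in-state pool
Humanities: the regular-round pool 5/62 = 8.1%, the in-state pool 9/68 = 13.2% → the in-state pool
Business: the regular-round pool 2497/4142 = 60.3%, the in-state pool 3175/4516 = 70.3% → the in-state pool
Overall: the regular-round pool 2805/5362 = 52.3%, the in-state pool 3635/5895 = 61.7% → the in-state pool
The in-state pool wins overall and in every department group — no reversal.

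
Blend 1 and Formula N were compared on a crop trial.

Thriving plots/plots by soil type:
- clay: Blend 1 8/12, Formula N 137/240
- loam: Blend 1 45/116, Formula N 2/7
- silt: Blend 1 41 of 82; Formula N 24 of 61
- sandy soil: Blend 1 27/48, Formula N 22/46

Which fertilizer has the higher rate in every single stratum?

Blend 1

Clay: Blend 1 8/12 = 66.7%, Formula N 137/240 = 57.1% → Blend 1
Loam: Blend 1 45/116 = 38.8%, Formula N 2/7 = 28.6% → Blend 1
Silt: Blend 1 41/82 = 50.0%, Formula N 24/61 = 39.3% → Blend 1
Sandy soil: Blend 1 27/48 = 56.2%, Formula N 22/46 = 47.8% → Blend 1
Blend 1 has the higher rate in all 4 groups.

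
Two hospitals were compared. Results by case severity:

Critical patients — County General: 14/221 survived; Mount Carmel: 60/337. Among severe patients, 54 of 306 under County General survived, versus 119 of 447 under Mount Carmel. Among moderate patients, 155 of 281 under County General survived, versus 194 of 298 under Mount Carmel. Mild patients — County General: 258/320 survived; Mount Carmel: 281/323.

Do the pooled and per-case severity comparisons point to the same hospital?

Critical: County General 14/221 = 6.3%, Mount Carmel 60/337 = 17.8% → Mount Carmel
Severe: County General 54/306 = 17.6%, Mount Carmel 119/447 = 26.6% → Mount Carmel
Moderate: County General 155/281 = 55.2%, Mount Carmel 194/298 = 65.1% → Mount Carmel
Mild: County General 258/320 = 80.6%, Mount Carmel 281/323 = 87.0% → Mount Carmel
Overall: County General 481/1128 = 42.6%, Mount Carmel 654/1405 = 46.5% → Mount Carmel
Mount Carmel wins overall and in every case group — no reversal.

Yes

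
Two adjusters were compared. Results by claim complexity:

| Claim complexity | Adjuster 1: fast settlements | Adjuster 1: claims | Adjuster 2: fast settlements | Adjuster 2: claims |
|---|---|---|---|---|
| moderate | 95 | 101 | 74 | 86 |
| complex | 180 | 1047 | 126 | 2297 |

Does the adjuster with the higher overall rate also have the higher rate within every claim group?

Yes

Moderate: Adjuster 1 95/101 = 94.1%, Adjuster 2 74/86 = 86.0% → Adjuster 1
Complex: Adjuster 1 180/1047 = 17.2%, Adjuster 2 126/2297 = 5.5% → Adjuster 1
Overall: Adjuster 1 275/1148 = 24.0%, Adjuster 2 200/2383 = 8.4% → Adjuster 1
Adjuster 1 wins overall and in every claim group — no reversal.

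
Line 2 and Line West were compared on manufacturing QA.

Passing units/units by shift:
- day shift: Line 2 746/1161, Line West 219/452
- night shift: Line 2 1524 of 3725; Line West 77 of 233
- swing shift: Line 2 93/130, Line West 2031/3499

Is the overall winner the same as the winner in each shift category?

Day shift: Line 2 746/1161 = 64.3%, Line West 219/452 = 48.5% → Line 2
Night shift: Line 2 1524/3725 = 40.9%, Line West 77/233 = 33.0% → Line 2
Swing shift: Line 2 93/130 = 71.5%, Line West 2031/3499 = 58.0% → Line 2
Overall: Line 2 2363/5016 = 47.1%, Line West 2327/4184 = 55.6% → Line West
Line 2 wins each shift group but Line West wins overall — the comparison reverses. Line 2's units skew toward night shift, which has a lower base rate.

No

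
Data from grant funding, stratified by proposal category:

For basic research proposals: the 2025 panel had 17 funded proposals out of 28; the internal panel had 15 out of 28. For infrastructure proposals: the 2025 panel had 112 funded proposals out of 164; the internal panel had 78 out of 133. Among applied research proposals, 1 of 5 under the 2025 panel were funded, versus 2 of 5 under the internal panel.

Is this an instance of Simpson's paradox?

Basic research: the 2025 panel 17/28 = 60.7%, the internal panel 15/28 = 53.6% → the 2025 panel
Infrastructure: the 2025 panel 112/164 = 68.3%, the internal panel 78/133 = 58.6% → the 2025 panel
Applied research: the 2025 panel 1/5 = 20.0%, the internal panel 2/5 = 40.0% → the internal panel
Overall: the 2025 panel 130/197 = 66.0%, the internal panel 95/166 = 57.2% → the 2025 panel
Neither sweeps: the 2025 panel wins 2 of 3 groups, the internal panel wins 1. The 2025 panel wins overall but not every group — no Simpson reversal.

No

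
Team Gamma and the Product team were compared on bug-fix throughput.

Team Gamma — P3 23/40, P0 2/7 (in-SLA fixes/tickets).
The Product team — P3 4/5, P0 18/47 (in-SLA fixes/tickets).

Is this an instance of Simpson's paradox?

Yes

P3: Team Gamma 23/40 = 57.5%, the Product team 4/5 = 80.0% → the Product team
P0: Team Gamma 2/7 = 28.6%, the Product team 18/47 = 38.3% → the Product team
Overall: Team Gamma 25/47 = 53.2%, the Product team 22/52 = 42.3% → Team Gamma
The Product team wins each ticket group but Team Gamma wins overall — the comparison reverses. The Product team's tickets skew toward P0, which has a lower base rate.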